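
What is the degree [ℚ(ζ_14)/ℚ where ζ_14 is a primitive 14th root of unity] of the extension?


[ℚ(ζ_n):ℚ] = deg Φ_n(x) = φ(n). Here φ(14) = 6

[ℚ(ζ_14)/ℚ where ζ_14 is a primitive 14th root of unity] = 6


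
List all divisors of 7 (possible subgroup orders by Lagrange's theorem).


Lagrange's theorem: |H| divides |G|
|G| = 7
Divisors of 7: 1, 7

Possible subgroup orders: {1, 7}


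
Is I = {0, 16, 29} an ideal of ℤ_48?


Check ideal conditions for I = {0, 16, 29} in ℤ_48:
(1) I is an additive subgroup? No
(2) For r ∈ ℤ_48 and a ∈ I: r·a ∈ I? No  [counterexample: r=2, a=16, r·a mod 48 = 32 ∉ I]

No, I is not an ideal of ℤ_48


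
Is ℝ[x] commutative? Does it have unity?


Polynomial ring over ℝ (an integral domain) is a commutative integral domain with unity 1
Commutative: Yes
Integral domain: Yes
Has unity: Yes

ℝ[x]: Commutative=Yes, Unity=Yes


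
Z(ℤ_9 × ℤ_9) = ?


Z(G) = {g ∈ G | gx = xg for all x ∈ G}
Direct product of abelian groups is abelian, so Z(G) = G

Z(ℤ_9 × ℤ_9) = ℤ_9 × ℤ_9


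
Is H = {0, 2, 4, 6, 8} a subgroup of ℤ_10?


Subgroup test for H = {0, 2, 4, 6, 8} in (ℤ_10, +):
(1) 0 ∈ H? Yes
(2) Closure: for all a,b ∈ H, (a+b) mod 10 ∈ H? Yes
(3) Inverses: for all a ∈ H, -a mod 10 ∈ H? Yes

Yes, H is a subgroup of ℤ_10


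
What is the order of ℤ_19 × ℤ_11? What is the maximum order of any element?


|ℤ_19 × ℤ_11| = 19 × 11 = 209
Max element order = lcm(19,11) = 209
Cyclic? Yes (gcd=1)

|ℤ_19×ℤ_11| = 209, max element order = 209


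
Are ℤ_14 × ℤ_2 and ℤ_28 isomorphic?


Comparing ℤ_14 × ℤ_2 and ℤ_28:
gcd(14,2) = 2 ≠ 1. Max element order in ℤ_14×ℤ_2 is lcm(14,2) = 14 < 28, so it has no element of order 28

No, ℤ_14 × ℤ_2 ≇ ℤ_28


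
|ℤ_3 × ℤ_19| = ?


|A × B| = |A| · |B|
|ℤ_3 × ℤ_19| = 3 × 19 = 57

|ℤ_3 × ℤ_19| = 57


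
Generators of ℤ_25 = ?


g generates ℤ_n iff gcd(g,n) = 1
Prime factors of 25: 5
Generators are g ∈ {1,...,24} not divisible by any of these primes.
Generators: {1, 2, 3, 4, 6, 7, 8, 9, 11, 12, 13, 14, 16, 17, 18, 19, 21, 22, 23, 24}
Number of generators = φ(25) = 20

Generators of ℤ_25 = {1, 2, 3, 4, 6, 7, 8, 9, 11, 12, 13, 14, 16, 17, 18, 19, 21, 22, 23, 24}


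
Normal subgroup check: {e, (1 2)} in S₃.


H = {e, (1 2)} in S₃
(1 3)(1 2)(1 3)⁻¹ = (2 3) ∉ {e, (1 2)}, so it is not normal

No, not a normal subgroup


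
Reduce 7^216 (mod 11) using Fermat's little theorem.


Fermat's little theorem: if p is prime and gcd(a,p)=1, then a^(p-1) ≡ 1 (mod p)
p = 11 is prime, gcd(7,11) = 1
Reduce exponent: 216 mod 10 = 6
So 7^216 ≡ 7^6 (mod 11)
7^6 mod 11 = 4

7^216 ≡ 4 (mod 11)


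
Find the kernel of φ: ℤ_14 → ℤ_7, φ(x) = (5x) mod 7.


Kernel = preimage of identity
ker(φ) = {x ∈ ℤ_14 : 5x ≡ 0 (mod 7)}. Since 7 | 14, φ is well-defined. The kernel is the cyclic subgroup ⟨7⟩ of ℤ_14 (order 2), i.e. {0, 7}

ker(φ) = {0, 7}


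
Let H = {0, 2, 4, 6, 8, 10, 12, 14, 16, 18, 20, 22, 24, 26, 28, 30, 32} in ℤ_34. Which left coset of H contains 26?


26 + H = {26 + h (mod 34) : h ∈ H}
26+0=26, 26+2=28, 26+4=30, 26+6=32, 26+8=0, 26+10=2, 26+12=4, 26+14=6, 26+16=8, 26+18=10, 26+20=12, 26+22=14, 26+24=16, 26+26=18, 26+28=20, 26+30=22, 26+32=24
26 + H = {0, 2, 4, 6, 8, 10, 12, 14, 16, 18, 20, 22, 24, 26, 28, 30, 32} = 0 + H

26 + H = {0, 2, 4, 6, 8, 10, 12, 14, 16, 18, 20, 22, 24, 26, 28, 30, 32}


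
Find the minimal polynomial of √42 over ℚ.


√42 satisfies x² - 42 = 0, irreducible over ℚ since 42 is squarefree

Minimal polynomial: x² - 42


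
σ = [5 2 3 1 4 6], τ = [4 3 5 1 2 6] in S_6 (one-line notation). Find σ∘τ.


σ∘τ: apply τ first, then σ
1 →τ 4 →σ 1
2 →τ 3 →σ 3
3 →τ 5 →σ 4
4 →τ 1 →σ 5
5 →τ 2 →σ 2
6 →τ 6 →σ 6

σ∘τ = [1 3 4 5 2 6]


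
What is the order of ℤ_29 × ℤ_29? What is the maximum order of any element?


|ℤ_29 × ℤ_29| = 29 × 29 = 841
Max element order = lcm(29,29) = 29
Cyclic? No (gcd=29)

|ℤ_29×ℤ_29| = 841, max element order = 29


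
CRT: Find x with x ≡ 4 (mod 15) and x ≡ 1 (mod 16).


m₁ = 15, m₂ = 16, gcd = 1, so CRT applies. M = m₁·m₂ = 240
Let M₁ = M/m₁ = 16, M₂ = M/m₂ = 15
Find y₁ ≡ M₁⁻¹ (mod m₁): 16⁻¹ ≡ 1 (mod 15)
Find y₂ ≡ M₂⁻¹ (mod m₂): 15⁻¹ ≡ 15 (mod 16)
x = a₁·M₁·y₁ + a₂·M₂·y₂ = 4·16·1 + 1·15·15 = 289
Reduce mod 240: x ≡ 49
Check: 49 mod 15 = 4 ✓, 49 mod 16 = 1 ✓

x ≡ 49 (mod 240)


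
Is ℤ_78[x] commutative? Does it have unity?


ℤ_78 has zero divisors (2·39 ≡ 0), and these lift to constant zero divisors in ℤ_78[x]; so not an integral domain
Commutative: Yes
Integral domain: No
Has unity: Yes

ℤ_78[x]: Commutative=Yes, Unity=Yes


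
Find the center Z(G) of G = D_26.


Z(G) = {g ∈ G | gx = xg for all x ∈ G}
For even n, Z(D_n) = {e, r^(n/2)}: the 180° rotation r^13 commutes with every reflection and rotation

Z(D_26) = {e, r^13}


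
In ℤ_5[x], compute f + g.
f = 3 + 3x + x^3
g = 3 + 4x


Add coefficients mod 5:
x^0: 3 + 3 = 1 (mod 5)
x^1: 3 + 4 = 2 (mod 5)
x^2: 0 + 0 = 0 (mod 5)
x^3: 1 + 0 = 1 (mod 5)
Result: 1 + 2x + x^3

f + g = 1 + 2x + x^3


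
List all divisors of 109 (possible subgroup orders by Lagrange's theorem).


Lagrange's theorem: |H| divides |G|
|G| = 109
Divisors of 109: 1, 109

Possible subgroup orders: {1, 109}


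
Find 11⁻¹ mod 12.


Use the extended Euclidean algorithm to write 1 = 11·s + 12·t; then s mod 12 is the inverse.
Euclidean algorithm:
  11 = 0·12 + 11
  12 = 1·11 + 1
  11 = 11·1 + 0
gcd(11,12) = 1
Back-substitution gives: 11·(-1) + 12·(1) = 1
So 11⁻¹ ≡ -1 ≡ 11 (mod 12)
Check: 11 × 11 = 121 ≡ 1 (mod 12) ✓

11⁻¹ ≡ 11 (mod 12)


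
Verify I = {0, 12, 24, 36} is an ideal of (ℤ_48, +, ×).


Check ideal conditions for I = {0, 12, 24, 36} in ℤ_48:
(1) I is an additive subgroup? Yes
(2) For r ∈ ℤ_48 and a ∈ I: r·a ∈ I? Yes

Yes, I is an ideal of ℤ_48


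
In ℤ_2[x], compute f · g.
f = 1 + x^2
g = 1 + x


Expand and collect like terms; reduce coefficients mod 2:
x^0: 1·1 = 1 ≡ 1 (mod 2)
x^1: 1·1 + 0·1 = 1 ≡ 1 (mod 2)
x^2: 0·1 + 1·1 = 1 ≡ 1 (mod 2)
x^3: 1·1 = 1 ≡ 1 (mod 2)
Result: 1 + x + x^2 + x^3

f · g = 1 + x + x^2 + x^3


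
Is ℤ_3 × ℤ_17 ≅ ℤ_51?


Comparing ℤ_3 × ℤ_17 and ℤ_51:
gcd(3,17) = 1, so ℤ_3 × ℤ_17 ≅ ℤ_51 (CRT)

Yes, ℤ_3 × ℤ_17 ≅ ℤ_51


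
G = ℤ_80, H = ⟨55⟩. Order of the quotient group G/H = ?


|⟨55⟩| = n / gcd(55, 80) = 80 / 5 = 16
H is normal (ℤ_80 is abelian).
|G/H| = |G| / |H| = 80 / 16 = 5

|G/H| = 5


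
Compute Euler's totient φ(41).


Factor n: 41 = 41
φ(n) = n · ∏(1 - 1/p) over distinct primes p | n
φ(41) = 41 · (1 - 1/41) = 40

φ(41) = 40


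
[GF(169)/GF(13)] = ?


GF(169) = GF(13^2), so the extension degree is 2

[GF(169)/GF(13)] = 2


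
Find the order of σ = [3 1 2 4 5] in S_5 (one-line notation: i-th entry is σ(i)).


Cycle decomposition: (1 3 2)
Cycle lengths: 3
Order = lcm(3) = 3

ord(σ) = 3


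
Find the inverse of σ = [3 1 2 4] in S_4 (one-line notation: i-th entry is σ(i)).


To find σ⁻¹, swap domain and range:
σ(1) = 3 → σ⁻¹(3) = 1
σ(2) = 1 → σ⁻¹(1) = 2
σ(3) = 2 → σ⁻¹(2) = 3
σ(4) = 4 → σ⁻¹(4) = 4

σ⁻¹ = [2 3 1 4]


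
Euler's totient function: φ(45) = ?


Factor n: 45 = 3^2 × 5
φ(n) = n · ∏(1 - 1/p) over distinct primes p | n
φ(45) = 45 · (1 - 1/3) · (1 - 1/5) = 24

φ(45) = 24


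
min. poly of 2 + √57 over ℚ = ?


Let α = 2 + √57. Then α - 2 = √57, so (α - 2)² = 57, giving α² - 4α - 53 = 0. Degree 2 and α ∉ ℚ, so this is the minimal polynomial.

Minimal polynomial: x² - 4x - 53


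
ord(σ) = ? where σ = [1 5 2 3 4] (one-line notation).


Cycle decomposition: (2 5 4 3)
Cycle lengths: 4
Order = lcm(4) = 4

ord(σ) = 4


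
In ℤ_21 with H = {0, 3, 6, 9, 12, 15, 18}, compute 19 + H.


19 + H = {19 + h (mod 21) : h ∈ H}
19+0=19, 19+3=1, 19+6=4, 19+9=7, 19+12=10, 19+15=13, 19+18=16
19 + H = {1, 4, 7, 10, 13, 16, 19} = 1 + H

19 + H = {1, 4, 7, 10, 13, 16, 19}


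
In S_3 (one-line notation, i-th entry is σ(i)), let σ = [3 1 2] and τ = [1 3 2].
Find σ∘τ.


σ∘τ: apply τ first, then σ
1 →τ 1 →σ 3
2 →τ 3 →σ 2
3 →τ 2 →σ 1

σ∘τ = [3 2 1]


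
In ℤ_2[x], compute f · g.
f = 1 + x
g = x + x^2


Expand and collect like terms; reduce coefficients mod 2:
x^0: 1·0 = 0 ≡ 0 (mod 2)
x^1: 1·1 + 1·0 = 1 ≡ 1 (mod 2)
x^2: 1·1 + 1·1 = 2 ≡ 0 (mod 2)
x^3: 1·1 = 1 ≡ 1 (mod 2)
Result: x + x^3

f · g = x + x^3


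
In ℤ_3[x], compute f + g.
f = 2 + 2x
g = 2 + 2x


Add coefficients mod 3:
x^0: 2 + 2 = 1 (mod 3)
x^1: 2 + 2 = 1 (mod 3)
Result: 1 + x

f + g = 1 + x


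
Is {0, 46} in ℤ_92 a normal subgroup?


H = {0, 46} in ℤ_92
ℤ_92 is abelian; every subgroup of an abelian group is normal

Yes, normal subgroup


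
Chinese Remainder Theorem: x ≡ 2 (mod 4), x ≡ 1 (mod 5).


m₁ = 4, m₂ = 5, gcd = 1, so CRT applies. M = m₁·m₂ = 20
Let M₁ = M/m₁ = 5, M₂ = M/m₂ = 4
Find y₁ ≡ M₁⁻¹ (mod m₁): 5⁻¹ ≡ 1 (mod 4)
Find y₂ ≡ M₂⁻¹ (mod m₂): 4⁻¹ ≡ 4 (mod 5)
x = a₁·M₁·y₁ + a₂·M₂·y₂ = 2·5·1 + 1·4·4 = 26
Reduce mod 20: x ≡ 6
Check: 6 mod 4 = 2 ✓, 6 mod 5 = 1 ✓

x ≡ 6 (mod 20)


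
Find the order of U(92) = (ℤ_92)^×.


U(n) is the group of units mod n; |U(n)| = φ(n)
|U(92)| = φ(92) = 44

|U(92) = (ℤ_92)^×| = 44


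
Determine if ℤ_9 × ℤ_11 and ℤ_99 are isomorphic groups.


Comparing ℤ_9 × ℤ_11 and ℤ_99:
gcd(9,11) = 1, so ℤ_9 × ℤ_11 ≅ ℤ_99 (CRT)

Yes, ℤ_9 × ℤ_11 ≅ ℤ_99


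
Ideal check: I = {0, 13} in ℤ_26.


Check ideal conditions for I = {0, 13} in ℤ_26:
(1) I is an additive subgroup? Yes
(2) For r ∈ ℤ_26 and a ∈ I: r·a ∈ I? Yes

Yes, I is an ideal of ℤ_26


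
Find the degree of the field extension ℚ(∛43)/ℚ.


∛43 has minimal polynomial x³ - 43 (irreducible over ℚ since 43 is not a perfect cube)

[ℚ(∛43)/ℚ] = 3


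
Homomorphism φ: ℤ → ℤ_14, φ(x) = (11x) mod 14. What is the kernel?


Kernel = preimage of identity
ker(φ) = {x ∈ ℤ : 11x ≡ 0 (mod 14)}. gcd(11,14) = 1, so 11x ≡ 0 (mod 14) ⟺ x ≡ 0 (mod 14/1 = 14). Hence ker(φ) = 14ℤ

ker(φ) = 14ℤ


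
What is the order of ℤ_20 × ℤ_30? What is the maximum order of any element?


|ℤ_20 × ℤ_30| = 20 × 30 = 600
Max element order = lcm(20,30) = 60
Cyclic? No (gcd=10)

|ℤ_20×ℤ_30| = 600, max element order = 60


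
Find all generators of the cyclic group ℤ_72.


g generates ℤ_n iff gcd(g,n) = 1
Prime factors of 72: 2, 3
Generators are g ∈ {1,...,71} not divisible by any of these primes.
Generators: {1, 5, 7, 11, 13, 17, 19, 23, 25, 29, 31, 35, 37, 41, 43, 47, 49, 53, 55, 59, 61, 65, 67, 71}
Number of generators = φ(72) = 24

Generators of ℤ_72 = {1, 5, 7, 11, 13, 17, 19, 23, 25, 29, 31, 35, 37, 41, 43, 47, 49, 53, 55, 59, 61, 65, 67, 71}


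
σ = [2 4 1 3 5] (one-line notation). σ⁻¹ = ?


To find σ⁻¹, swap domain and range:
σ(1) = 2 → σ⁻¹(2) = 1
σ(2) = 4 → σ⁻¹(4) = 2
σ(3) = 1 → σ⁻¹(1) = 3
σ(4) = 3 → σ⁻¹(3) = 4
σ(5) = 5 → σ⁻¹(5) = 5

σ⁻¹ = [3 1 4 2 5]


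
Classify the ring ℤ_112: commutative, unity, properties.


ℤ_112 is a commutative ring with unity 1; 112 = 2×56 is composite, so 2·56 ≡ 0 gives zero divisors (not an integral domain)
Commutative: Yes
Integral domain: No
Has unity: Yes

ℤ_112: Commutative=Yes, Unity=Yes


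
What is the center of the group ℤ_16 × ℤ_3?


Z(G) = {g ∈ G | gx = xg for all x ∈ G}
Direct product of abelian groups is abelian, so Z(G) = G

Z(ℤ_16 × ℤ_3) = ℤ_16 × ℤ_3


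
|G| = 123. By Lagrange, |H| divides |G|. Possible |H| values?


Lagrange's theorem: |H| divides |G|
|G| = 123
Divisors of 123: 1, 3, 41, 123

Possible subgroup orders: {1, 3, 41, 123}


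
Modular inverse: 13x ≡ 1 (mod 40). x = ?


Use the extended Euclidean algorithm to write 1 = 13·s + 40·t; then s mod 40 is the inverse.
Euclidean algorithm:
  13 = 0·40 + 13
  40 = 3·13 + 1
  13 = 13·1 + 0
gcd(13,40) = 1
Back-substitution gives: 13·(-3) + 40·(1) = 1
So 13⁻¹ ≡ -3 ≡ 37 (mod 40)
Check: 13 × 37 = 481 ≡ 1 (mod 40) ✓

13⁻¹ ≡ 37 (mod 40)


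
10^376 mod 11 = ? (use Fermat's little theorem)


Fermat's little theorem: if p is prime and gcd(a,p)=1, then a^(p-1) ≡ 1 (mod p)
p = 11 is prime, gcd(10,11) = 1
Reduce exponent: 376 mod 10 = 6
So 10^376 ≡ 10^6 (mod 11)
10^6 mod 11 = 1

10^376 ≡ 1 (mod 11)


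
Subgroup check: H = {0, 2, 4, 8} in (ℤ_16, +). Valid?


Subgroup test for H = {0, 2, 4, 8} in (ℤ_16, +):
(1) 0 ∈ H? Yes
(2) Closure: for all a,b ∈ H, (a+b) mod 16 ∈ H? No  [counterexample: 2 + 4 = 6 ∉ H]
(3) Inverses: for all a ∈ H, -a mod 16 ∈ H? No

No, H is not a subgroup of ℤ_16


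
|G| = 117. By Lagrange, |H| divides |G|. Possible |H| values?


Lagrange's theorem: |H| divides |G|
|G| = 117
Divisors of 117: 1, 3, 9, 13, 39, 117

Possible subgroup orders: {1, 3, 9, 13, 39, 117}


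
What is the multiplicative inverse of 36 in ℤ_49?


Use the extended Euclidean algorithm to write 1 = 36·s + 49·t; then s mod 49 is the inverse.
Euclidean algorithm:
  36 = 0·49 + 36
  49 = 1·36 + 13
  36 = 2·13 + 10
  13 = 1·10 + 3
  10 = 3·3 + 1
  3 = 3·1 + 0
gcd(36,49) = 1
Back-substitution gives: 36·(15) + 49·(-11) = 1
So 36⁻¹ ≡ 15 ≡ 15 (mod 49)
Check: 36 × 15 = 540 ≡ 1 (mod 49) ✓

36⁻¹ ≡ 15 (mod 49)


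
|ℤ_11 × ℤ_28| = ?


|A × B| = |A| · |B|
|ℤ_11 × ℤ_28| = 11 × 28 = 308

|ℤ_11 × ℤ_28| = 308


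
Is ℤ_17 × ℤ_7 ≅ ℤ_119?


Comparing ℤ_17 × ℤ_7 and ℤ_119:
gcd(17,7) = 1, so ℤ_17 × ℤ_7 ≅ ℤ_119 (CRT)

Yes, ℤ_17 × ℤ_7 ≅ ℤ_119


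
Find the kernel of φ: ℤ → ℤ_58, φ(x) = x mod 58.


Kernel = preimage of identity
ker(φ) = {x ∈ ℤ : x ≡ 0 (mod 58)} = 58ℤ = {0, ±58, ±116, ...}

ker(φ) = 58ℤ


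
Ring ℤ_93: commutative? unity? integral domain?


ℤ_93 is a commutative ring with unity 1; 93 = 3×31 is composite, so 3·31 ≡ 0 gives zero divisors (not an integral domain)
Commutative: Yes
Integral domain: No
Has unity: Yes

ℤ_93: Commutative=Yes, Unity=Yes


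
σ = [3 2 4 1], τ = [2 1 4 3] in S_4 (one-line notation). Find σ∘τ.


σ∘τ: apply τ first, then σ
1 →τ 2 →σ 2
2 →τ 1 →σ 3
3 →τ 4 →σ 1
4 →τ 3 →σ 4

σ∘τ = [2 3 1 4]


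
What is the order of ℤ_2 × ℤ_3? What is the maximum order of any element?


|ℤ_2 × ℤ_3| = 2 × 3 = 6
Max element order = lcm(2,3) = 6
Cyclic? Yes (gcd=1)

|ℤ_2×ℤ_3| = 6, max element order = 6


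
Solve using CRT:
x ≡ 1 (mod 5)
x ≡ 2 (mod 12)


m₁ = 5, m₂ = 12, gcd = 1, so CRT applies. M = m₁·m₂ = 60
Let M₁ = M/m₁ = 12, M₂ = M/m₂ = 5
Find y₁ ≡ M₁⁻¹ (mod m₁): 12⁻¹ ≡ 3 (mod 5)
Find y₂ ≡ M₂⁻¹ (mod m₂): 5⁻¹ ≡ 5 (mod 12)
x = a₁·M₁·y₁ + a₂·M₂·y₂ = 1·12·3 + 2·5·5 = 86
Reduce mod 60: x ≡ 26
Check: 26 mod 5 = 1 ✓, 26 mod 12 = 2 ✓

x ≡ 26 (mod 60)


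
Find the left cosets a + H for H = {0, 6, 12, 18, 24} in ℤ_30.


H = {0, 6, 12, 18, 24}, |H| = 5
Number of cosets = |G|/|H| = 30/5 = 6
0 + H = {0, 6, 12, 18, 24}
1 + H = {1, 7, 13, 19, 25}
2 + H = {2, 8, 14, 20, 26}
3 + H = {3, 9, 15, 21, 27}
4 + H = {4, 10, 16, 22, 28}
5 + H = {5, 11, 17, 23, 29}

Cosets: 0+H={0,6,12,18,24}; 1+H={1,7,13,19,25}; 2+H={2,8,14,20,26}; 3+H={3,9,15,21,27}; 4+H={4,10,16,22,28}; 5+H={5,11,17,23,29}


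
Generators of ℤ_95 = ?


g generates ℤ_n iff gcd(g,n) = 1
Prime factors of 95: 5, 19
Generators are g ∈ {1,...,94} not divisible by any of these primes.
Generators: {1, 2, 3, 4, 6, 7, 8, 9, 11, 12, 13, 14, 16, 17, 18, 21, 22, 23, 24, 26, 27, 28, 29, 31, 32, 33, 34, 36, 37, 39, 41, 42, 43, 44, 46, 47, 48, 49, 51, 52, 53, 54, 56, 58, 59, 61, 62, 63, 64, 66, 67, 68, 69, 71, 72, 73, 74, 77, 78, 79, 81, 82, 83, 84, 86, 87, 88, 89, 91, 92, 93, 94}
Number of generators = φ(95) = 72

Generators of ℤ_95 = {1, 2, 3, 4, 6, 7, 8, 9, 11, 12, 13, 14, 16, 17, 18, 21, 22, 23, 24, 26, 27, 28, 29, 31, 32, 33, 34, 36, 37, 39, 41, 42, 43, 44, 46, 47, 48, 49, 51, 52, 53, 54, 56, 58, 59, 61, 62, 63, 64, 66, 67, 68, 69, 71, 72, 73, 74, 77, 78, 79, 81, 82, 83, 84, 86, 87, 88, 89, 91, 92, 93, 94}


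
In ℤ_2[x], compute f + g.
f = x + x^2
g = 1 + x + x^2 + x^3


Add coefficients mod 2:
x^0: 0 + 1 = 1 (mod 2)
x^1: 1 + 1 = 0 (mod 2)
x^2: 1 + 1 = 0 (mod 2)
x^3: 0 + 1 = 1 (mod 2)
Result: 1 + x^3

f + g = 1 + x^3


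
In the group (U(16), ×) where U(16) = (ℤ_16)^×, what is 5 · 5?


Operation: multiplication mod 16
5 · 5 = (a × b) mod 16 with a = 5, b = 5

5 · 5 = 9


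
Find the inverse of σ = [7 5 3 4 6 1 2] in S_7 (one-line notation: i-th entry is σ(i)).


To find σ⁻¹, swap domain and range:
σ(1) = 7 → σ⁻¹(7) = 1
σ(2) = 5 → σ⁻¹(5) = 2
σ(3) = 3 → σ⁻¹(3) = 3
σ(4) = 4 → σ⁻¹(4) = 4
σ(5) = 6 → σ⁻¹(6) = 5
σ(6) = 1 → σ⁻¹(1) = 6
σ(7) = 2 → σ⁻¹(2) = 7

σ⁻¹ = [6 7 3 4 2 5 1]


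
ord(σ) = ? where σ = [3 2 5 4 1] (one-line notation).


Cycle decomposition: (1 3 5)
Cycle lengths: 3
Order = lcm(3) = 3

ord(σ) = 3


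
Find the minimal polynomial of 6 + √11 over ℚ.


Let α = 6 + √11. Then α - 6 = √11, so (α - 6)² = 11, giving α² - 12α + 25 = 0. Degree 2 and α ∉ ℚ, so this is the minimal polynomial.

Minimal polynomial: x² - 12x + 25


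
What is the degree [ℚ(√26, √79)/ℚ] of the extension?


[ℚ(√26,√79):ℚ] = [ℚ(√26,√79):ℚ(√26)]·[ℚ(√26):ℚ] = 2·2 = 4

[ℚ(√26, √79)/ℚ] = 4


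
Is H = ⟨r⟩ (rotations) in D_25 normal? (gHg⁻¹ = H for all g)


H = ⟨r⟩ (rotations) in D_25
The rotation subgroup ⟨r⟩ has index 2 in D_25, so it is normal

Yes, normal subgroup


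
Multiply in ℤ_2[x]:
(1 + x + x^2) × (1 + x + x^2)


Expand and collect like terms; reduce coefficients mod 2:
x^0: 1·1 = 1 ≡ 1 (mod 2)
x^1: 1·1 + 1·1 = 2 ≡ 0 (mod 2)
x^2: 1·1 + 1·1 + 1·1 = 3 ≡ 1 (mod 2)
x^3: 1·1 + 1·1 = 2 ≡ 0 (mod 2)
x^4: 1·1 = 1 ≡ 1 (mod 2)
Result: 1 + x^2 + x^4

f · g = 1 + x^2 + x^4


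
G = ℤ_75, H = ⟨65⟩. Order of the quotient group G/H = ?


|⟨65⟩| = n / gcd(65, 75) = 75 / 5 = 15
H is normal (ℤ_75 is abelian).
|G/H| = |G| / |H| = 75 / 15 = 5

|G/H| = 5


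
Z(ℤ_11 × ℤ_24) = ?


Z(G) = {g ∈ G | gx = xg for all x ∈ G}
Direct product of abelian groups is abelian, so Z(G) = G

Z(ℤ_11 × ℤ_24) = ℤ_11 × ℤ_24


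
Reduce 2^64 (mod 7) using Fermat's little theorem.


Fermat's little theorem: if p is prime and gcd(a,p)=1, then a^(p-1) ≡ 1 (mod p)
p = 7 is prime, gcd(2,7) = 1
Reduce exponent: 64 mod 6 = 4
So 2^64 ≡ 2^4 (mod 7)
2^4 mod 7 = 2

2^64 ≡ 2 (mod 7)


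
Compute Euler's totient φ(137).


Factor n: 137 = 137
φ(n) = n · ∏(1 - 1/p) over distinct primes p | n
φ(137) = 137 · (1 - 1/137) = 136

φ(137) = 136


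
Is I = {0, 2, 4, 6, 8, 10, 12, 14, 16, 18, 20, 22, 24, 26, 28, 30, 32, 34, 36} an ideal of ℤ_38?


Check ideal conditions for I = {0, 2, 4, 6, 8, 10, 12, 14, 16, 18, 20, 22, 24, 26, 28, 30, 32, 34, 36} in ℤ_38:
(1) I is an additive subgroup? Yes
(2) For r ∈ ℤ_38 and a ∈ I: r·a ∈ I? Yes

Yes, I is an ideal of ℤ_38


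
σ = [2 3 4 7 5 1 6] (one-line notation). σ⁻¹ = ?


To find σ⁻¹, swap domain and range:
σ(1) = 2 → σ⁻¹(2) = 1
σ(2) = 3 → σ⁻¹(3) = 2
σ(3) = 4 → σ⁻¹(4) = 3
σ(4) = 7 → σ⁻¹(7) = 4
σ(5) = 5 → σ⁻¹(5) = 5
σ(6) = 1 → σ⁻¹(1) = 6
σ(7) = 6 → σ⁻¹(6) = 7

σ⁻¹ = [6 1 2 3 5 7 4]


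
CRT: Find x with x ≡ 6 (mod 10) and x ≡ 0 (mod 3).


m₁ = 10, m₂ = 3, gcd = 1, so CRT applies. M = m₁·m₂ = 30
Let M₁ = M/m₁ = 3, M₂ = M/m₂ = 10
Find y₁ ≡ M₁⁻¹ (mod m₁): 3⁻¹ ≡ 7 (mod 10)
Find y₂ ≡ M₂⁻¹ (mod m₂): 10⁻¹ ≡ 1 (mod 3)
x = a₁·M₁·y₁ + a₂·M₂·y₂ = 6·3·7 + 0·10·1 = 126
Reduce mod 30: x ≡ 6
Check: 6 mod 10 = 6 ✓, 6 mod 3 = 0 ✓

x ≡ 6 (mod 30)


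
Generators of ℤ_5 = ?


g generates ℤ_n iff gcd(g,n) = 1
Checking each g ∈ {1,...,4}:
gcd(1,5) = 1
gcd(2,5) = 1
gcd(3,5) = 1
gcd(4,5) = 1
Generators: {1, 2, 3, 4}
Number of generators = φ(5) = 4

Generators of ℤ_5 = {1, 2, 3, 4}


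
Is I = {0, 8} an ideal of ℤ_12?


Check ideal conditions for I = {0, 8} in ℤ_12:
(1) I is an additive subgroup? No
(2) For r ∈ ℤ_12 and a ∈ I: r·a ∈ I? No  [counterexample: r=2, a=8, r·a mod 12 = 4 ∉ I]

No, I is not an ideal of ℤ_12


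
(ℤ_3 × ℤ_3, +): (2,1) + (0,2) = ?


Operation: componentwise addition mod (3, 3)
(2,1) + (0,2) = ((a₁+b₁) mod 3, (a₂+b₂) mod 3) with a = (2,1), b = (0,2)

(2,1) + (0,2) = (2,0)


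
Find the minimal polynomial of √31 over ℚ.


√31 satisfies x² - 31 = 0, irreducible over ℚ since 31 is squarefree

Minimal polynomial: x² - 31


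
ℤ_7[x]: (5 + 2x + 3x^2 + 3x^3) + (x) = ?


Add coefficients mod 7:
x^0: 5 + 0 = 5 (mod 7)
x^1: 2 + 1 = 3 (mod 7)
x^2: 3 + 0 = 3 (mod 7)
x^3: 3 + 0 = 3 (mod 7)
Result: 5 + 3x + 3x^2 + 3x^3

f + g = 5 + 3x + 3x^2 + 3x^3


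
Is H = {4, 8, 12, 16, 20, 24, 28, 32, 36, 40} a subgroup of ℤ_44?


Subgroup test for H = {4, 8, 12, 16, 20, 24, 28, 32, 36, 40} in (ℤ_44, +):
(1) 0 ∈ H? No
(2) Closure: for all a,b ∈ H, (a+b) mod 44 ∈ H? No  [counterexample: 4 + 40 = 0 ∉ H]
(3) Inverses: for all a ∈ H, -a mod 44 ∈ H? Yes

No, H is not a subgroup of ℤ_44


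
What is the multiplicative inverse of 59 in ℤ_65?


Use the extended Euclidean algorithm to write 1 = 59·s + 65·t; then s mod 65 is the inverse.
Euclidean algorithm:
  59 = 0·65 + 59
  65 = 1·59 + 6
  59 = 9·6 + 5
  6 = 1·5 + 1
  5 = 5·1 + 0
gcd(59,65) = 1
Back-substitution gives: 59·(-11) + 65·(10) = 1
So 59⁻¹ ≡ -11 ≡ 54 (mod 65)
Check: 59 × 54 = 3186 ≡ 1 (mod 65) ✓

59⁻¹ ≡ 54 (mod 65)


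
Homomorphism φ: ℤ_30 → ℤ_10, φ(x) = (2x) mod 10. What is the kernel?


Kernel = preimage of identity
ker(φ) = {x ∈ ℤ_30 : 2x ≡ 0 (mod 10)}. Since 10 | 30, φ is well-defined. The kernel is the cyclic subgroup ⟨5⟩ of ℤ_30 (order 6), i.e. {0, 5, 10, 15, 20, 25}

ker(φ) = {0, 5, 10, 15, 20, 25}


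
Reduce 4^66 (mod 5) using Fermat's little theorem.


Fermat's little theorem: if p is prime and gcd(a,p)=1, then a^(p-1) ≡ 1 (mod p)
p = 5 is prime, gcd(4,5) = 1
Reduce exponent: 66 mod 4 = 2
So 4^66 ≡ 4^2 (mod 5)
4^2 mod 5 = 1

4^66 ≡ 1 (mod 5)


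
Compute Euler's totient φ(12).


φ(n) = count of k ∈ {1,...,n} with gcd(k,n)=1
Coprimes to 12: {1, 5, 7, 11}
Count: 4

φ(12) = 4


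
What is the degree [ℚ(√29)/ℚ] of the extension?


√29 has minimal polynomial x² - 29 (irreducible over ℚ since 29 is squarefree)

[ℚ(√29)/ℚ] = 2


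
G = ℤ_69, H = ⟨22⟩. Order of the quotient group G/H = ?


|⟨22⟩| = n / gcd(22, 69) = 69 / 1 = 69
H is normal (ℤ_69 is abelian).
|G/H| = |G| / |H| = 69 / 69 = 1

|G/H| = 1


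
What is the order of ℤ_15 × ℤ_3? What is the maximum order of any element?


|ℤ_15 × ℤ_3| = 15 × 3 = 45
Max element order = lcm(15,3) = 15
Cyclic? No (gcd=3)

|ℤ_15×ℤ_3| = 45, max element order = 15


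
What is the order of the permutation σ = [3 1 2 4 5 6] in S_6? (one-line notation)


Cycle decomposition: (1 3 2)
Cycle lengths: 3
Order = lcm(3) = 3

ord(σ) = 3


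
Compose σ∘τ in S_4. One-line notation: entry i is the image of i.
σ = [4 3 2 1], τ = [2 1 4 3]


σ∘τ: apply τ first, then σ
1 →τ 2 →σ 3
2 →τ 1 →σ 4
3 →τ 4 →σ 1
4 →τ 3 →σ 2

σ∘τ = [3 4 1 2]


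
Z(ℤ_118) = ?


Z(G) = {g ∈ G | gx = xg for all x ∈ G}
ℤ_118 is abelian, so Z(G) = G

Z(ℤ_118) = ℤ_118


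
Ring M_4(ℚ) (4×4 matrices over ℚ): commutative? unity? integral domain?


Matrix multiplication is non-commutative for n ≥ 2; the identity matrix I is the unity; singular matrices give zero divisors, so not an integral domain
Commutative: No
Integral domain: No
Has unity: Yes

M_4(ℚ) (4×4 matrices over ℚ): Commutative=No, Unity=Yes


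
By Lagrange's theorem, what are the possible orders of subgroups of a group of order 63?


Lagrange's theorem: |H| divides |G|
|G| = 63
Divisors of 63: 1, 3, 7, 9, 21, 63

Possible subgroup orders: {1, 3, 7, 9, 21, 63}


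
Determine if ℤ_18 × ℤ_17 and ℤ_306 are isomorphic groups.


Comparing ℤ_18 × ℤ_17 and ℤ_306:
gcd(18,17) = 1, so ℤ_18 × ℤ_17 ≅ ℤ_306 (CRT)

Yes, ℤ_18 × ℤ_17 ≅ ℤ_306


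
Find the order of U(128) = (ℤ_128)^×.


U(n) is the group of units mod n; |U(n)| = φ(n)
|U(128)| = φ(128) = 64

|U(128) = (ℤ_128)^×| = 64


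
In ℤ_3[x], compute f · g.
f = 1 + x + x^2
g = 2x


Expand and collect like terms; reduce coefficients mod 3:
x^0: 1·0 = 0 ≡ 0 (mod 3)
x^1: 1·2 + 1·0 = 2 ≡ 2 (mod 3)
x^2: 1·2 + 1·0 = 2 ≡ 2 (mod 3)
x^3: 1·2 = 2 ≡ 2 (mod 3)
Result: 2x + 2x^2 + 2x^3

f · g = 2x + 2x^2 + 2x^3


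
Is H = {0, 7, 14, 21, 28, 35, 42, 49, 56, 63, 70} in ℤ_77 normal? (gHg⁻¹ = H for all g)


H = {0, 7, 14, 21, 28, 35, 42, 49, 56, 63, 70} in ℤ_77
ℤ_77 is abelian; every subgroup of an abelian group is normal

Yes, normal subgroup


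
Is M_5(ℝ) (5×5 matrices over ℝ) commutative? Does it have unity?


Matrix multiplication is non-commutative for n ≥ 2; the identity matrix I is the unity; singular matrices give zero divisors, so not an integral domain
Commutative: No
Integral domain: No
Has unity: Yes

M_5(ℝ) (5×5 matrices over ℝ): Commutative=No, Unity=Yes


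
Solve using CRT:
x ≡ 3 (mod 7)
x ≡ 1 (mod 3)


m₁ = 7, m₂ = 3, gcd = 1, so CRT applies. M = m₁·m₂ = 21
Let M₁ = M/m₁ = 3, M₂ = M/m₂ = 7
Find y₁ ≡ M₁⁻¹ (mod m₁): 3⁻¹ ≡ 5 (mod 7)
Find y₂ ≡ M₂⁻¹ (mod m₂): 7⁻¹ ≡ 1 (mod 3)
x = a₁·M₁·y₁ + a₂·M₂·y₂ = 3·3·5 + 1·7·1 = 52
Reduce mod 21: x ≡ 10
Check: 10 mod 7 = 3 ✓, 10 mod 3 = 1 ✓

x ≡ 10 (mod 21)


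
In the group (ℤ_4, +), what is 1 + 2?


Operation: addition mod 4
1 + 2 = (a + b) mod 4 with a = 1, b = 2

1 + 2 = 3


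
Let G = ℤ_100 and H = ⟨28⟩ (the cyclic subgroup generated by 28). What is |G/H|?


|⟨28⟩| = n / gcd(28, 100) = 100 / 4 = 25
H is normal (ℤ_100 is abelian).
|G/H| = |G| / |H| = 100 / 25 = 4

|G/H| = 4


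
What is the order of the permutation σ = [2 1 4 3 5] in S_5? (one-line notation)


Cycle decomposition: (1 2) (3 4)
Cycle lengths: 2, 2
Order = lcm(2, 2) = 2

ord(σ) = 2


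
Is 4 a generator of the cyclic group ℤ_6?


g generates ℤ_n iff gcd(g, n) = 1
gcd(4, 6) = 2
Since gcd = 2 ≠ 1, ⟨4⟩ has order 3 < 6, so 4 is not a generator.

No, 4 does not generate ℤ_6


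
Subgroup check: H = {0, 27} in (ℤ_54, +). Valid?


Subgroup test for H = {0, 27} in (ℤ_54, +):
(1) 0 ∈ H? Yes
(2) Closure: for all a,b ∈ H, (a+b) mod 54 ∈ H? Yes
(3) Inverses: for all a ∈ H, -a mod 54 ∈ H? Yes

Yes, H is a subgroup of ℤ_54


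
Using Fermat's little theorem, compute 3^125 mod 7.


Fermat's little theorem: if p is prime and gcd(a,p)=1, then a^(p-1) ≡ 1 (mod p)
p = 7 is prime, gcd(3,7) = 1
Reduce exponent: 125 mod 6 = 5
So 3^125 ≡ 3^5 (mod 7)
3^5 mod 7 = 5

3^125 ≡ 5 (mod 7)


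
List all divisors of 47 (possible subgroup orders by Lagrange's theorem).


Lagrange's theorem: |H| divides |G|
|G| = 47
Divisors of 47: 1, 47

Possible subgroup orders: {1, 47}


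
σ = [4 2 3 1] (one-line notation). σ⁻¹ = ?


To find σ⁻¹, swap domain and range:
σ(1) = 4 → σ⁻¹(4) = 1
σ(2) = 2 → σ⁻¹(2) = 2
σ(3) = 3 → σ⁻¹(3) = 3
σ(4) = 1 → σ⁻¹(1) = 4

σ⁻¹ = [4 2 3 1]


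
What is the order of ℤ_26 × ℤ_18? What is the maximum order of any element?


|ℤ_26 × ℤ_18| = 26 × 18 = 468
Max element order = lcm(26,18) = 234
Cyclic? No (gcd=2)

|ℤ_26×ℤ_18| = 468, max element order = 234


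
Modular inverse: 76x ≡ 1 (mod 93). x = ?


Use the extended Euclidean algorithm to write 1 = 76·s + 93·t; then s mod 93 is the inverse.
Euclidean algorithm:
  76 = 0·93 + 76
  93 = 1·76 + 17
  76 = 4·17 + 8
  17 = 2·8 + 1
  8 = 8·1 + 0
gcd(76,93) = 1
Back-substitution gives: 76·(-11) + 93·(9) = 1
So 76⁻¹ ≡ -11 ≡ 82 (mod 93)
Check: 76 × 82 = 6232 ≡ 1 (mod 93) ✓

76⁻¹ ≡ 82 (mod 93)


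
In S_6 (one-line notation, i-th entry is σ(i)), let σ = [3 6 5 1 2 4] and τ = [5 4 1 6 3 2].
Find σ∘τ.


σ∘τ: apply τ first, then σ
1 →τ 5 →σ 2
2 →τ 4 →σ 1
3 →τ 1 →σ 3
4 →τ 6 →σ 4
5 →τ 3 →σ 5
6 →τ 2 →σ 6

σ∘τ = [2 1 3 4 5 6]


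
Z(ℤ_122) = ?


Z(G) = {g ∈ G | gx = xg for all x ∈ G}
ℤ_122 is abelian, so Z(G) = G

Z(ℤ_122) = ℤ_122


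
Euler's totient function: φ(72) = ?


Factor n: 72 = 2^3 × 3^2
φ(n) = n · ∏(1 - 1/p) over distinct primes p | n
φ(72) = 72 · (1 - 1/2) · (1 - 1/3) = 24

φ(72) = 24


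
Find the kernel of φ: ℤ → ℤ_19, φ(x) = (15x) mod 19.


Kernel = preimage of identity
ker(φ) = {x ∈ ℤ : 15x ≡ 0 (mod 19)}. gcd(15,19) = 1, so 15x ≡ 0 (mod 19) ⟺ x ≡ 0 (mod 19/1 = 19). Hence ker(φ) = 19ℤ

ker(φ) = 19ℤ


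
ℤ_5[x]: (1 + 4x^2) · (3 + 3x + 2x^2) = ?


Expand and collect like terms; reduce coefficients mod 5:
x^0: 1·3 = 3 ≡ 3 (mod 5)
x^1: 1·3 + 0·3 = 3 ≡ 3 (mod 5)
x^2: 1·2 + 0·3 + 4·3 = 14 ≡ 4 (mod 5)
x^3: 0·2 + 4·3 = 12 ≡ 2 (mod 5)
x^4: 4·2 = 8 ≡ 3 (mod 5)
Result: 3 + 3x + 4x^2 + 2x^3 + 3x^4

f · g = 3 + 3x + 4x^2 + 2x^3 + 3x^4


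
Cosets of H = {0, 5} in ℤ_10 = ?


H = {0, 5}, |H| = 2
Number of cosets = |G|/|H| = 10/2 = 5
0 + H = {0, 5}
1 + H = {1, 6}
2 + H = {2, 7}
3 + H = {3, 8}
4 + H = {4, 9}

Cosets: 0+H={0,5}; 1+H={1,6}; 2+H={2,7}; 3+H={3,8}; 4+H={4,9}


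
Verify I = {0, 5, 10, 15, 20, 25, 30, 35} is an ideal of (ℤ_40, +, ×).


Check ideal conditions for I = {0, 5, 10, 15, 20, 25, 30, 35} in ℤ_40:
(1) I is an additive subgroup? Yes
(2) For r ∈ ℤ_40 and a ∈ I: r·a ∈ I? Yes

Yes, I is an ideal of ℤ_40


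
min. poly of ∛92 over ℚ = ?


∛92 satisfies x³ - 92 = 0, irreducible over ℚ (no rational root; 92 is not a perfect cube)

Minimal polynomial: x³ - 92


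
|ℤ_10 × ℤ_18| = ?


|A × B| = |A| · |B|
|ℤ_10 × ℤ_18| = 10 × 18 = 180

|ℤ_10 × ℤ_18| = 180


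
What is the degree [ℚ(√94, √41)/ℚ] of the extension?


[ℚ(√94,√41):ℚ] = [ℚ(√94,√41):ℚ(√94)]·[ℚ(√94):ℚ] = 2·2 = 4

[ℚ(√94, √41)/ℚ] = 4


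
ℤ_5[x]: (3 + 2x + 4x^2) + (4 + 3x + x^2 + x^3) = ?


Add coefficients mod 5:
x^0: 3 + 4 = 2 (mod 5)
x^1: 2 + 3 = 0 (mod 5)
x^2: 4 + 1 = 0 (mod 5)
x^3: 0 + 1 = 1 (mod 5)
Result: 2 + x^3

f + g = 2 + x^3


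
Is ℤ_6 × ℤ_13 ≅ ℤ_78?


Comparing ℤ_6 × ℤ_13 and ℤ_78:
gcd(6,13) = 1, so ℤ_6 × ℤ_13 ≅ ℤ_78 (CRT)

Yes, ℤ_6 × ℤ_13 ≅ ℤ_78


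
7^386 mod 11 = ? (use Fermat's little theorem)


Fermat's little theorem: if p is prime and gcd(a,p)=1, then a^(p-1) ≡ 1 (mod p)
p = 11 is prime, gcd(7,11) = 1
Reduce exponent: 386 mod 10 = 6
So 7^386 ≡ 7^6 (mod 11)
7^6 mod 11 = 4

7^386 ≡ 4 (mod 11)


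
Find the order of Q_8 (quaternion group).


Q_8 = {±1, ±i, ±j, ±k}
|Q_8| = 8

|Q_8 (quaternion group)| = 8


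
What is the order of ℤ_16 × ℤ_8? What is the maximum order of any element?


|ℤ_16 × ℤ_8| = 16 × 8 = 128
Max element order = lcm(16,8) = 16
Cyclic? No (gcd=8)

|ℤ_16×ℤ_8| = 128, max element order = 16


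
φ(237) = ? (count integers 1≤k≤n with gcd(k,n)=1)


Factor n: 237 = 3 × 79
φ(n) = n · ∏(1 - 1/p) over distinct primes p | n
φ(237) = 237 · (1 - 1/3) · (1 - 1/79) = 156

φ(237) = 156


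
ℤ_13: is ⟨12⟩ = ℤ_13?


g generates ℤ_n iff gcd(g, n) = 1
gcd(12, 13) = 1
Since gcd = 1, 12 is a generator.

Yes, 12 generates ℤ_13


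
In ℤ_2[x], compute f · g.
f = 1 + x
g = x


Expand and collect like terms; reduce coefficients mod 2:
x^0: 1·0 = 0 ≡ 0 (mod 2)
x^1: 1·1 + 1·0 = 1 ≡ 1 (mod 2)
x^2: 1·1 = 1 ≡ 1 (mod 2)
Result: x + x^2

f · g = x + x^2


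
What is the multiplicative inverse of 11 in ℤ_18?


Use the extended Euclidean algorithm to write 1 = 11·s + 18·t; then s mod 18 is the inverse.
Euclidean algorithm:
  11 = 0·18 + 11
  18 = 1·11 + 7
  11 = 1·7 + 4
  7 = 1·4 + 3
  4 = 1·3 + 1
  3 = 3·1 + 0
gcd(11,18) = 1
Back-substitution gives: 11·(5) + 18·(-3) = 1
So 11⁻¹ ≡ 5 ≡ 5 (mod 18)
Check: 11 × 5 = 55 ≡ 1 (mod 18) ✓

11⁻¹ ≡ 5 (mod 18)


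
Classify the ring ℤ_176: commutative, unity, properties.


ℤ_176 is a commutative ring with unity 1; 176 = 2×88 is composite, so 2·88 ≡ 0 gives zero divisors (not an integral domain)
Commutative: Yes
Integral domain: No
Has unity: Yes

ℤ_176: Commutative=Yes, Unity=Yes


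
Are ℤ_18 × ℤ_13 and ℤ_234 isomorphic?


Comparing ℤ_18 × ℤ_13 and ℤ_234:
gcd(18,13) = 1, so ℤ_18 × ℤ_13 ≅ ℤ_234 (CRT)

Yes, ℤ_18 × ℤ_13 ≅ ℤ_234


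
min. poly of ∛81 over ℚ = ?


∛81 satisfies x³ - 81 = 0, irreducible over ℚ (no rational root; 81 is not a perfect cube)

Minimal polynomial: x³ - 81


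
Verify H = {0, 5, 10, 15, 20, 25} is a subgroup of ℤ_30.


Subgroup test for H = {0, 5, 10, 15, 20, 25} in (ℤ_30, +):
(1) 0 ∈ H? Yes
(2) Closure: for all a,b ∈ H, (a+b) mod 30 ∈ H? Yes
(3) Inverses: for all a ∈ H, -a mod 30 ∈ H? Yes

Yes, H is a subgroup of ℤ_30


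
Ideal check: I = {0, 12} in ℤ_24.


Check ideal conditions for I = {0, 12} in ℤ_24:
(1) I is an additive subgroup? Yes
(2) For r ∈ ℤ_24 and a ∈ I: r·a ∈ I? Yes

Yes, I is an ideal of ℤ_24


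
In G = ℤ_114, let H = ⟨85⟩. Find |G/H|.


|⟨85⟩| = n / gcd(85, 114) = 114 / 1 = 114
H is normal (ℤ_114 is abelian).
|G/H| = |G| / |H| = 114 / 114 = 1

|G/H| = 1


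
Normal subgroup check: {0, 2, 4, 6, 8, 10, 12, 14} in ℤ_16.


H = {0, 2, 4, 6, 8, 10, 12, 14} in ℤ_16
ℤ_16 is abelian; every subgroup of an abelian group is normal

Yes, normal subgroup


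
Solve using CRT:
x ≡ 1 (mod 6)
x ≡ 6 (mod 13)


m₁ = 6, m₂ = 13, gcd = 1, so CRT applies. M = m₁·m₂ = 78
Let M₁ = M/m₁ = 13, M₂ = M/m₂ = 6
Find y₁ ≡ M₁⁻¹ (mod m₁): 13⁻¹ ≡ 1 (mod 6)
Find y₂ ≡ M₂⁻¹ (mod m₂): 6⁻¹ ≡ 11 (mod 13)
x = a₁·M₁·y₁ + a₂·M₂·y₂ = 1·13·1 + 6·6·11 = 409
Reduce mod 78: x ≡ 19
Check: 19 mod 6 = 1 ✓, 19 mod 13 = 6 ✓

x ≡ 19 (mod 78)


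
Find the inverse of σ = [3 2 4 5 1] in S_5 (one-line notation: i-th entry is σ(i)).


To find σ⁻¹, swap domain and range:
σ(1) = 3 → σ⁻¹(3) = 1
σ(2) = 2 → σ⁻¹(2) = 2
σ(3) = 4 → σ⁻¹(4) = 3
σ(4) = 5 → σ⁻¹(5) = 4
σ(5) = 1 → σ⁻¹(1) = 5

σ⁻¹ = [5 2 1 3 4]


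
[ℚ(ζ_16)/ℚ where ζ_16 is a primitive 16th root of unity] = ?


[ℚ(ζ_n):ℚ] = deg Φ_n(x) = φ(n). Here φ(16) = 8

[ℚ(ζ_16)/ℚ where ζ_16 is a primitive 16th root of unity] = 8


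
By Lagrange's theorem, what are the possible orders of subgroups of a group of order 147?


Lagrange's theorem: |H| divides |G|
|G| = 147
Divisors of 147: 1, 3, 7, 21, 49, 147

Possible subgroup orders: {1, 3, 7, 21, 49, 147}


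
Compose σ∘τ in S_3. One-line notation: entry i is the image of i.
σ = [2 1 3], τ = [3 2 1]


σ∘τ: apply τ first, then σ
1 →τ 3 →σ 3
2 →τ 2 →σ 1
3 →τ 1 →σ 2

σ∘τ = [3 1 2]


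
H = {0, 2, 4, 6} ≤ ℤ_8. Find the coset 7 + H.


7 + H = {7 + h (mod 8) : h ∈ H}
7+0=7, 7+2=1, 7+4=3, 7+6=5
7 + H = {1, 3, 5, 7} = 1 + H

7 + H = {1, 3, 5, 7}


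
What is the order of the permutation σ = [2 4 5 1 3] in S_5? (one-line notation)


Cycle decomposition: (1 2 4) (3 5)
Cycle lengths: 3, 2
Order = lcm(3, 2) = 6

ord(σ) = 6


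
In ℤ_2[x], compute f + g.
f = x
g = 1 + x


Add coefficients mod 2:
x^0: 0 + 1 = 1 (mod 2)
x^1: 1 + 1 = 0 (mod 2)
Result: 1

f + g = 1


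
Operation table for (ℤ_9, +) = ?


Elements: {0, 1, 2, 3, 4, 5, 6, 7, 8}
Operation: addition mod 9
Entry (a, b) = (a + b) mod 9

Cayley table:
  | 0 | 1 | 2 | 3 | 4 | 5 | 6 | 7 | 8
0 | 0 | 1 | 2 | 3 | 4 | 5 | 6 | 7 | 8
1 | 1 | 2 | 3 | 4 | 5 | 6 | 7 | 8 | 0
2 | 2 | 3 | 4 | 5 | 6 | 7 | 8 | 0 | 1
3 | 3 | 4 | 5 | 6 | 7 | 8 | 0 | 1 | 2
4 | 4 | 5 | 6 | 7 | 8 | 0 | 1 | 2 | 3
5 | 5 | 6 | 7 | 8 | 0 | 1 | 2 | 3 | 4
6 | 6 | 7 | 8 | 0 | 1 | 2 | 3 | 4 | 5
7 | 7 | 8 | 0 | 1 | 2 | 3 | 4 | 5 | 6
8 | 8 | 0 | 1 | 2 | 3 | 4 | 5 | 6 | 7


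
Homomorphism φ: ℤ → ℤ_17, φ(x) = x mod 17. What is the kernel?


Kernel = preimage of identity
ker(φ) = {x ∈ ℤ : x ≡ 0 (mod 17)} = 17ℤ = {0, ±17, ±34, ...}

ker(φ) = 17ℤ


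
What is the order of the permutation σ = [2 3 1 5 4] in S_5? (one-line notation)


Cycle decomposition: (1 2 3) (4 5)
Cycle lengths: 3, 2
Order = lcm(3, 2) = 6

ord(σ) = 6


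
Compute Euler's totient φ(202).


Factor n: 202 = 2 × 101
φ(n) = n · ∏(1 - 1/p) over distinct primes p | n
φ(202) = 202 · (1 - 1/2) · (1 - 1/101) = 100

φ(202) = 100


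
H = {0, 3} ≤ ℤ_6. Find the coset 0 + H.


0 + H = {0 + h (mod 6) : h ∈ H}
0+0=0, 0+3=3

0 + H = {0, 3}


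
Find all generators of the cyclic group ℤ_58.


g generates ℤ_n iff gcd(g,n) = 1
Prime factors of 58: 2, 29
Generators are g ∈ {1,...,57} not divisible by any of these primes.
Generators: {1, 3, 5, 7, 9, 11, 13, 15, 17, 19, 21, 23, 25, 27, 31, 33, 35, 37, 39, 41, 43, 45, 47, 49, 51, 53, 55, 57}
Number of generators = φ(58) = 28

Generators of ℤ_58 = {1, 3, 5, 7, 9, 11, 13, 15, 17, 19, 21, 23, 25, 27, 31, 33, 35, 37, 39, 41, 43, 45, 47, 49, 51, 53, 55, 57}


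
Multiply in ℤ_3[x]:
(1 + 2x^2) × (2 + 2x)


Expand and collect like terms; reduce coefficients mod 3:
x^0: 1·2 = 2 ≡ 2 (mod 3)
x^1: 1·2 + 0·2 = 2 ≡ 2 (mod 3)
x^2: 0·2 + 2·2 = 4 ≡ 1 (mod 3)
x^3: 2·2 = 4 ≡ 1 (mod 3)
Result: 2 + 2x + x^2 + x^3

f · g = 2 + 2x + x^2 + x^3


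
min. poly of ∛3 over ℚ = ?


∛3 satisfies x³ - 3 = 0, irreducible over ℚ (no rational root; 3 is not a perfect cube)

Minimal polynomial: x³ - 3


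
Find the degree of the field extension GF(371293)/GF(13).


GF(371293) = GF(13^5), so the extension degree is 5

[GF(371293)/GF(13)] = 5


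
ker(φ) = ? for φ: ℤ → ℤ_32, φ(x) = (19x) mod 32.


Kernel = preimage of identity
ker(φ) = {x ∈ ℤ : 19x ≡ 0 (mod 32)}. gcd(19,32) = 1, so 19x ≡ 0 (mod 32) ⟺ x ≡ 0 (mod 32/1 = 32). Hence ker(φ) = 32ℤ

ker(φ) = 32ℤ


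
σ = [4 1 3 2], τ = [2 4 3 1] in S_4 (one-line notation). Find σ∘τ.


σ∘τ: apply τ first, then σ
1 →τ 2 →σ 1
2 →τ 4 →σ 2
3 →τ 3 →σ 3
4 →τ 1 →σ 4

σ∘τ = [1 2 3 4]


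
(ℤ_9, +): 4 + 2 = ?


Operation: addition mod 9
4 + 2 = (a + b) mod 9 with a = 4, b = 2

4 + 2 = 6


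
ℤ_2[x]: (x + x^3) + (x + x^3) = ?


Add coefficients mod 2:
x^0: 0 + 0 = 0 (mod 2)
x^1: 1 + 1 = 0 (mod 2)
x^2: 0 + 0 = 0 (mod 2)
x^3: 1 + 1 = 0 (mod 2)
Result: 0

f + g = 0


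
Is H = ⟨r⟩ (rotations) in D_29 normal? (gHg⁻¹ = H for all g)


H = ⟨r⟩ (rotations) in D_29
The rotation subgroup ⟨r⟩ has index 2 in D_29, so it is normal

Yes, normal subgroup
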